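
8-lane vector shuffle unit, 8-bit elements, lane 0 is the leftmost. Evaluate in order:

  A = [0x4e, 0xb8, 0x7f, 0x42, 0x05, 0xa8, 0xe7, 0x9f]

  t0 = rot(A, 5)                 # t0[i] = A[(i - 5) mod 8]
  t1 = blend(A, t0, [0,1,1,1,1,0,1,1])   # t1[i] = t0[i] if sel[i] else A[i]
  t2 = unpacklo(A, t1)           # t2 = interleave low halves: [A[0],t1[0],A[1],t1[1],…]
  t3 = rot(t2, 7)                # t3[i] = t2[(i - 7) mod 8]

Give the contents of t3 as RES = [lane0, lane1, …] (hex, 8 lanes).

→ t0 |42|05|a8|e7|9f|4e|b8|7f|
→ t1 |4e|05|a8|e7|9f|a8|b8|7f|
→ t2 |4e|4e|b8|05|7f|a8|42|e7|
→ t3 |4e|b8|05|7f|a8|42|e7|4e|

RES = [0x4e, 0xb8, 0x05, 0x7f, 0xa8, 0x42, 0xe7, 0x4e]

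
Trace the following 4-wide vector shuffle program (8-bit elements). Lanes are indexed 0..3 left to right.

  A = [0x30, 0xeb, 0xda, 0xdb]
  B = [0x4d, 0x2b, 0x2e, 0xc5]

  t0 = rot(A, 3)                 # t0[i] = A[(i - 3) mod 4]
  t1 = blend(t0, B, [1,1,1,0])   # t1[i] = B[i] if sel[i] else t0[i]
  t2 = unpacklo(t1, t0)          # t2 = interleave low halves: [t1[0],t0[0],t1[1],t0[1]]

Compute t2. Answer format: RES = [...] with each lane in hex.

RES = [0x4d, 0xeb, 0x2b, 0xda]

  t0: eb da db 30
  t1: 4d 2b 2e 30
  t2: 4d eb 2b da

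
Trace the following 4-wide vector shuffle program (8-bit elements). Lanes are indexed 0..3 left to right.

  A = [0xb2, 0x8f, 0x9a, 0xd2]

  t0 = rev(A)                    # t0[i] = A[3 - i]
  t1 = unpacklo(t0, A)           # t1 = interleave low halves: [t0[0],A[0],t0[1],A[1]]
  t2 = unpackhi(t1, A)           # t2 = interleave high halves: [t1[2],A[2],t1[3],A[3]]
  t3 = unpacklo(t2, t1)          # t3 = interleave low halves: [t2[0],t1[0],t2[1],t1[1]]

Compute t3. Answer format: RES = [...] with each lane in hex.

→ t0 |d2|9a|8f|b2|
→ t1 |d2|b2|9a|8f|
→ t2 |9a|9a|8f|d2|
→ t3 |9a|d2|9a|b2|

RES = [ 0x9a  0xd2  0x9a  0xb2 ]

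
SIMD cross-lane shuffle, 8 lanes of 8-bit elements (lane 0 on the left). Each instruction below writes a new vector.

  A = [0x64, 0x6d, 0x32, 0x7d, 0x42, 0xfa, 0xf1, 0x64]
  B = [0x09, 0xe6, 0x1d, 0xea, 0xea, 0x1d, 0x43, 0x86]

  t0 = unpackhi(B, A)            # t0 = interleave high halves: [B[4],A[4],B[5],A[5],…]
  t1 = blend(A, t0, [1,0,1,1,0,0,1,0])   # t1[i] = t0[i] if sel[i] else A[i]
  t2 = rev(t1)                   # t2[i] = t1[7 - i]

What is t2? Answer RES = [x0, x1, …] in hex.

t0 = [0xea, 0x42, 0x1d, 0xfa, 0x43, 0xf1, 0x86, 0x64]
t1 = [0xea, 0x6d, 0x1d, 0xfa, 0x42, 0xfa, 0x86, 0x64]
t2 = [0x64, 0x86, 0xfa, 0x42, 0xfa, 0x1d, 0x6d, 0xea]

RES = [ 0x64  0x86  0xfa  0x42  0xfa  0x1d  0x6d  0xea ]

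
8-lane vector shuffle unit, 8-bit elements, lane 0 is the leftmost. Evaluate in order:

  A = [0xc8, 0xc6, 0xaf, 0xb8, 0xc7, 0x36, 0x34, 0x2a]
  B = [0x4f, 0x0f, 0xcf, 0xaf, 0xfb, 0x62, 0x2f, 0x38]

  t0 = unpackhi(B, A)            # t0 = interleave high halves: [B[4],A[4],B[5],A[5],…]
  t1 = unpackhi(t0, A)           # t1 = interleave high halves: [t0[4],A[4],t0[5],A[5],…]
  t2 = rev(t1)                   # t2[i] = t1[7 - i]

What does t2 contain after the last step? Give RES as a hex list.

RES = [ 0x2a  0x2a  0x34  0x38  0x36  0x34  0xc7  0x2f ]

  t0: fb c7 62 36 2f 34 38 2a
  t1: 2f c7 34 36 38 34 2a 2a
  t2: 2a 2a 34 38 36 34 c7 2f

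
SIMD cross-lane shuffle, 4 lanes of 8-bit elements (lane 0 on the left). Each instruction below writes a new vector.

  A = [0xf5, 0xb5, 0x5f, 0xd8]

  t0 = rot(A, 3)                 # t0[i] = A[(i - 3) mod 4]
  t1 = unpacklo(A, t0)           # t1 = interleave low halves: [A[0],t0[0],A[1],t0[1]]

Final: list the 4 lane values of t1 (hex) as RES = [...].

RES = [ 0xf5  0xb5  0xb5  0x5f ]

→ t0 |b5|5f|d8|f5|
→ t1 |f5|b5|b5|5f|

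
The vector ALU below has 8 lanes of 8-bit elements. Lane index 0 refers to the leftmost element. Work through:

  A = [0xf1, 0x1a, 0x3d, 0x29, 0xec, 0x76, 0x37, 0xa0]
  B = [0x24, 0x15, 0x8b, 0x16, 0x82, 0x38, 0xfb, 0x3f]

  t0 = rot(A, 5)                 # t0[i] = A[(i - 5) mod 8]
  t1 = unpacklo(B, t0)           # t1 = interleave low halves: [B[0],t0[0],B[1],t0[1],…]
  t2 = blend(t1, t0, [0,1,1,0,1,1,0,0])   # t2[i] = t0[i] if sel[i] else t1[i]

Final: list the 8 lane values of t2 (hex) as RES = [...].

  t0: 29 ec 76 37 a0 f1 1a 3d
  t1: 24 29 15 ec 8b 76 16 37
  t2: 24 ec 76 ec a0 f1 16 37

RES = [0x24, 0xec, 0x76, 0xec, 0xa0, 0xf1, 0x16, 0x37]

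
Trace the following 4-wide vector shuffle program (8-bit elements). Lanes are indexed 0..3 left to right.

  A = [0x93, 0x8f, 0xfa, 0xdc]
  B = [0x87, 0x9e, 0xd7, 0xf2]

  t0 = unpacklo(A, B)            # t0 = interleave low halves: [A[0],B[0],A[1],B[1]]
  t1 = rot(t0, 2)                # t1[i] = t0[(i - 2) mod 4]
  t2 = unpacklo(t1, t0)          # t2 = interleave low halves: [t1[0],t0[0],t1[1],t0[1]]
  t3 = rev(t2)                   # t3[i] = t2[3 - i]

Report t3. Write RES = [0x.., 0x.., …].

RES = [0x87, 0x9e, 0x93, 0x8f]

→ t0 |93|87|8f|9e|
→ t1 |8f|9e|93|87|
→ t2 |8f|93|9e|87|
→ t3 |87|9e|93|8f|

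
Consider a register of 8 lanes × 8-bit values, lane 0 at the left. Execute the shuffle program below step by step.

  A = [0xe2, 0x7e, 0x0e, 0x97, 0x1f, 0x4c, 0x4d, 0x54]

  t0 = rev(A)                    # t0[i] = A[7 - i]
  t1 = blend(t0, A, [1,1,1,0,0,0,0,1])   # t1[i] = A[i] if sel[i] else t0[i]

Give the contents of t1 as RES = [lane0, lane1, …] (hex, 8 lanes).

t0 = [0x54, 0x4d, 0x4c, 0x1f, 0x97, 0x0e, 0x7e, 0xe2]
t1 = [0xe2, 0x7e, 0x0e, 0x1f, 0x97, 0x0e, 0x7e, 0x54]

RES = [0xe2, 0x7e, 0x0e, 0x1f, 0x97, 0x0e, 0x7e, 0x54]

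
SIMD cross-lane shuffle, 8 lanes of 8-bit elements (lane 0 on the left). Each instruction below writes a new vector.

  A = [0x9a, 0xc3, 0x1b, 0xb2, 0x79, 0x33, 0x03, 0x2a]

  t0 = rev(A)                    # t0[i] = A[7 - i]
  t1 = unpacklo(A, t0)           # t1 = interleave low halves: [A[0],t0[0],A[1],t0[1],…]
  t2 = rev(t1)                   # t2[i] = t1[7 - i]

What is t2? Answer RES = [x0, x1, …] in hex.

RES = [0x79, 0xb2, 0x33, 0x1b, 0x03, 0xc3, 0x2a, 0x9a]

→ t0 |2a|03|33|79|b2|1b|c3|9a|
→ t1 |9a|2a|c3|03|1b|33|b2|79|
→ t2 |79|b2|33|1b|03|c3|2a|9a|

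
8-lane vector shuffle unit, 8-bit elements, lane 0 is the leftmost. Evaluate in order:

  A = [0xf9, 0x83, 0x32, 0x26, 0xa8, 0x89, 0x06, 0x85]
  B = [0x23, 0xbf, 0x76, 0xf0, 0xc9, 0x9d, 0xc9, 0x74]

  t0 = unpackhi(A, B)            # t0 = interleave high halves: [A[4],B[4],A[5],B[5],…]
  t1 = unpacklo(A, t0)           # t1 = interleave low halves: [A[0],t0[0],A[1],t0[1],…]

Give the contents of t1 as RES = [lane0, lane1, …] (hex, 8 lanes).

RES = [ 0xf9  0xa8  0x83  0xc9  0x32  0x89  0x26  0x9d ]

→ t0 |a8|c9|89|9d|06|c9|85|74|
→ t1 |f9|a8|83|c9|32|89|26|9d|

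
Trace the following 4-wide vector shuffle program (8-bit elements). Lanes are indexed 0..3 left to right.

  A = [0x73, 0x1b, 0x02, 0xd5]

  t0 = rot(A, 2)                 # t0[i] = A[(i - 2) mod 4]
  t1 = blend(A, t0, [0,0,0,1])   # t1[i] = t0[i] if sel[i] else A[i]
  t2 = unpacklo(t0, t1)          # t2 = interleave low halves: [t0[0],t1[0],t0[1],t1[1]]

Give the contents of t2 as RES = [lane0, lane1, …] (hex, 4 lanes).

RES = [0x02, 0x73, 0xd5, 0x1b]

t0 = [0x02, 0xd5, 0x73, 0x1b]
t1 = [0x73, 0x1b, 0x02, 0x1b]
t2 = [0x02, 0x73, 0xd5, 0x1b]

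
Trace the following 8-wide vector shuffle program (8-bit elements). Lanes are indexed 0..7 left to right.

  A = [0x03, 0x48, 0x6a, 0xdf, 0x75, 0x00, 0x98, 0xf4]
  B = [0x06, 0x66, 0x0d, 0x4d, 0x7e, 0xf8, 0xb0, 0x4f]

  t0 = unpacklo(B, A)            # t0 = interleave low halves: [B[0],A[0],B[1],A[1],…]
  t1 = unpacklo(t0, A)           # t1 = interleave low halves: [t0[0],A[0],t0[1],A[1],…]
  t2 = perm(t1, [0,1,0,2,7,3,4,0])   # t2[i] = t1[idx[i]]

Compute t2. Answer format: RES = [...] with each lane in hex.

RES = [ 0x06  0x03  0x06  0x03  0xdf  0x48  0x66  0x06 ]

→ t0 |06|03|66|48|0d|6a|4d|df|
→ t1 |06|03|03|48|66|6a|48|df|
→ t2 |06|03|06|03|df|48|66|06|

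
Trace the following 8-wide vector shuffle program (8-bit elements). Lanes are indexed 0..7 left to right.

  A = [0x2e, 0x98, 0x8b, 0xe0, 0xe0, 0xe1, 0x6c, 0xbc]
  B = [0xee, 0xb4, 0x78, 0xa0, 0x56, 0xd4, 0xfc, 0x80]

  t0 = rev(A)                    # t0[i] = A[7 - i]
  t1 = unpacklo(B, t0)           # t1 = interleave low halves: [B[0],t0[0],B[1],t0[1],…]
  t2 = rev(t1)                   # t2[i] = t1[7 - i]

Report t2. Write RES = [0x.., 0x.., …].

RES = [0xe0, 0xa0, 0xe1, 0x78, 0x6c, 0xb4, 0xbc, 0xee]

t0 = [0xbc, 0x6c, 0xe1, 0xe0, 0xe0, 0x8b, 0x98, 0x2e]
t1 = [0xee, 0xbc, 0xb4, 0x6c, 0x78, 0xe1, 0xa0, 0xe0]
t2 = [0xe0, 0xa0, 0xe1, 0x78, 0x6c, 0xb4, 0xbc, 0xee]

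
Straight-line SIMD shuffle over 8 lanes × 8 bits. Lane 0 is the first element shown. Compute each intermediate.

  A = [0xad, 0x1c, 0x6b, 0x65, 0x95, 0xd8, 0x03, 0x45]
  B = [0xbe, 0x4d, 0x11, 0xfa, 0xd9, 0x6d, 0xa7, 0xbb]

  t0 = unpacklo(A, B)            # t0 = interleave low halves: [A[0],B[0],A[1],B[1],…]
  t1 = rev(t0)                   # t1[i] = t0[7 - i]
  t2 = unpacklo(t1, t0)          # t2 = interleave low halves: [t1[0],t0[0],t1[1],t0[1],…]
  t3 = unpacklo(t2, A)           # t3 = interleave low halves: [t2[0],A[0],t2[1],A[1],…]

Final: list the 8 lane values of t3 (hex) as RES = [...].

RES = [ 0xfa  0xad  0xad  0x1c  0x65  0x6b  0xbe  0x65 ]

t0 = [0xad, 0xbe, 0x1c, 0x4d, 0x6b, 0x11, 0x65, 0xfa]
t1 = [0xfa, 0x65, 0x11, 0x6b, 0x4d, 0x1c, 0xbe, 0xad]
t2 = [0xfa, 0xad, 0x65, 0xbe, 0x11, 0x1c, 0x6b, 0x4d]
t3 = [0xfa, 0xad, 0xad, 0x1c, 0x65, 0x6b, 0xbe, 0x65]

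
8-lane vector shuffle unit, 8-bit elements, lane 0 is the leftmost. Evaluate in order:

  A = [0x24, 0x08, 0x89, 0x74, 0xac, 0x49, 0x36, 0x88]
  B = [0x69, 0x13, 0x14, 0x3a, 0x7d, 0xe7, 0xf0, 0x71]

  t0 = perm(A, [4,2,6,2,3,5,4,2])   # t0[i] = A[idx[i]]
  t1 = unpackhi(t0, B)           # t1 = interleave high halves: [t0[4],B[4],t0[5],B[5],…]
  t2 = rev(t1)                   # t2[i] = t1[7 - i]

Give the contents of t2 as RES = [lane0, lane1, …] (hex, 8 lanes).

RES = [ 0x71  0x89  0xf0  0xac  0xe7  0x49  0x7d  0x74 ]

  t0: ac 89 36 89 74 49 ac 89
  t1: 74 7d 49 e7 ac f0 89 71
  t2: 71 89 f0 ac e7 49 7d 74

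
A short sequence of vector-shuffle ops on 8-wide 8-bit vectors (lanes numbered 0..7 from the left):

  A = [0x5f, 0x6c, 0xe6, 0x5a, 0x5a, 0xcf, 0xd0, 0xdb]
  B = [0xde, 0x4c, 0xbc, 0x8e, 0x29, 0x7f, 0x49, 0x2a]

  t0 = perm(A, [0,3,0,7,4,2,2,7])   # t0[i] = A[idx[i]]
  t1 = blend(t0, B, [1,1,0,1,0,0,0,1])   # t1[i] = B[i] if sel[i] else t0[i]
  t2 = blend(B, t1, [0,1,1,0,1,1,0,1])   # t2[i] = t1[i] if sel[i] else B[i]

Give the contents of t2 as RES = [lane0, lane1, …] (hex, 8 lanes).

RES = [ 0xde  0x4c  0x5f  0x8e  0x5a  0xe6  0x49  0x2a ]

  t0: 5f 5a 5f db 5a e6 e6 db
  t1: de 4c 5f 8e 5a e6 e6 2a
  t2: de 4c 5f 8e 5a e6 49 2a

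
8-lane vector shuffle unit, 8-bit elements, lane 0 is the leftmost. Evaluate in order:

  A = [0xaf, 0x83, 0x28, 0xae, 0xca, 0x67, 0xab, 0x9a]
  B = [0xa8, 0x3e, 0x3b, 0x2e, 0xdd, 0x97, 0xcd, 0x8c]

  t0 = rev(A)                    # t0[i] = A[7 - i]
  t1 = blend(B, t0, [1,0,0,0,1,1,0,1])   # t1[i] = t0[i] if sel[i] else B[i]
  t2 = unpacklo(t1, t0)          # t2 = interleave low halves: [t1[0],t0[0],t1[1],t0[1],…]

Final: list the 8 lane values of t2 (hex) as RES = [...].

RES = [0x9a, 0x9a, 0x3e, 0xab, 0x3b, 0x67, 0x2e, 0xca]

  t0: 9a ab 67 ca ae 28 83 af
  t1: 9a 3e 3b 2e ae 28 cd af
  t2: 9a 9a 3e ab 3b 67 2e ca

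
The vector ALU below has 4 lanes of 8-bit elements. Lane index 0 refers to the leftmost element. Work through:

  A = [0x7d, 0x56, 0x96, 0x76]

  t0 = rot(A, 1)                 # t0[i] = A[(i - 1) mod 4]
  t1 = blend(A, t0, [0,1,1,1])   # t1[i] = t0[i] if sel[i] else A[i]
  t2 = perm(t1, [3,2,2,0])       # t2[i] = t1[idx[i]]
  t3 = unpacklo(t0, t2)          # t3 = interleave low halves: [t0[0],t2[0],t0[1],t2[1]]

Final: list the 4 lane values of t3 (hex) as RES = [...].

RES = [ 0x76  0x96  0x7d  0x56 ]

t0 = [0x76, 0x7d, 0x56, 0x96]
t1 = [0x7d, 0x7d, 0x56, 0x96]
t2 = [0x96, 0x56, 0x56, 0x7d]
t3 = [0x76, 0x96, 0x7d, 0x56]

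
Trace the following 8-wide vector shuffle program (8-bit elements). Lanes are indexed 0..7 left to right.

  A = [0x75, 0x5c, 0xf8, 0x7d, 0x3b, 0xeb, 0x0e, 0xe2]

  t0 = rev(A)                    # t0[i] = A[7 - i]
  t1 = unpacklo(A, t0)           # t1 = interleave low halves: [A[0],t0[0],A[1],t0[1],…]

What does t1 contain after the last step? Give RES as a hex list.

→ t0 |e2|0e|eb|3b|7d|f8|5c|75|
→ t1 |75|e2|5c|0e|f8|eb|7d|3b|

RES = [ 0x75  0xe2  0x5c  0x0e  0xf8  0xeb  0x7d  0x3b ]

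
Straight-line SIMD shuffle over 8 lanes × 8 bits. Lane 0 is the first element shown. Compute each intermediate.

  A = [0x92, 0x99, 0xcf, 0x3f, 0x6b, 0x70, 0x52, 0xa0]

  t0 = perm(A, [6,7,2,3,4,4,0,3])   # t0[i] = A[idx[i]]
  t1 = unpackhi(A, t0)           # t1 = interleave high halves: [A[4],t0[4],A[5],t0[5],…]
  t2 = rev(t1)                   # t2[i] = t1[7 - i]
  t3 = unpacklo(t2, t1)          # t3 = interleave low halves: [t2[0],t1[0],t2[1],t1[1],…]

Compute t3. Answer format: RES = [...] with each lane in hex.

t0 = [0x52, 0xa0, 0xcf, 0x3f, 0x6b, 0x6b, 0x92, 0x3f]
t1 = [0x6b, 0x6b, 0x70, 0x6b, 0x52, 0x92, 0xa0, 0x3f]
t2 = [0x3f, 0xa0, 0x92, 0x52, 0x6b, 0x70, 0x6b, 0x6b]
t3 = [0x3f, 0x6b, 0xa0, 0x6b, 0x92, 0x70, 0x52, 0x6b]

RES = [0x3f, 0x6b, 0xa0, 0x6b, 0x92, 0x70, 0x52, 0x6b]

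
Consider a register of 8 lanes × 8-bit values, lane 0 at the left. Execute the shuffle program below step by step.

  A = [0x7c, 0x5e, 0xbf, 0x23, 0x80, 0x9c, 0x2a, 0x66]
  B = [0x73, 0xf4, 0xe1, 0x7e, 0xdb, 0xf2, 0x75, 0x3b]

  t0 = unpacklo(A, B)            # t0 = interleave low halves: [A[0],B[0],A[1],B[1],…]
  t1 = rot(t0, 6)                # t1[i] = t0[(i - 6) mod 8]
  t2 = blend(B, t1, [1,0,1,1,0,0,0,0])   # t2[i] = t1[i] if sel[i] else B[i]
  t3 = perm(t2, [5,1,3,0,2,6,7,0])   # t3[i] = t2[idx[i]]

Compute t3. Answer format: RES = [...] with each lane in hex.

RES = [ 0xf2  0xf4  0xe1  0x5e  0xbf  0x75  0x3b  0x5e ]

  t0: 7c 73 5e f4 bf e1 23 7e
  t1: 5e f4 bf e1 23 7e 7c 73
  t2: 5e f4 bf e1 db f2 75 3b
  t3: f2 f4 e1 5e bf 75 3b 5e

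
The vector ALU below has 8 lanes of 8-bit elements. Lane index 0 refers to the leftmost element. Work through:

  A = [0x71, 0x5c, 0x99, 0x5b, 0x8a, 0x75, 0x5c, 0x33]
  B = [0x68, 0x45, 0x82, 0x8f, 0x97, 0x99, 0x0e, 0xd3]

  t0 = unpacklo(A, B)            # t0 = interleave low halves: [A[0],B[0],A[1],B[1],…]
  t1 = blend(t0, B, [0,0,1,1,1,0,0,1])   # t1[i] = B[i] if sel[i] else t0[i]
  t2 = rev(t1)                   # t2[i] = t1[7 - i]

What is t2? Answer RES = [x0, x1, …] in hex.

RES = [ 0xd3  0x5b  0x82  0x97  0x8f  0x82  0x68  0x71 ]

t0 = [0x71, 0x68, 0x5c, 0x45, 0x99, 0x82, 0x5b, 0x8f]
t1 = [0x71, 0x68, 0x82, 0x8f, 0x97, 0x82, 0x5b, 0xd3]
t2 = [0xd3, 0x5b, 0x82, 0x97, 0x8f, 0x82, 0x68, 0x71]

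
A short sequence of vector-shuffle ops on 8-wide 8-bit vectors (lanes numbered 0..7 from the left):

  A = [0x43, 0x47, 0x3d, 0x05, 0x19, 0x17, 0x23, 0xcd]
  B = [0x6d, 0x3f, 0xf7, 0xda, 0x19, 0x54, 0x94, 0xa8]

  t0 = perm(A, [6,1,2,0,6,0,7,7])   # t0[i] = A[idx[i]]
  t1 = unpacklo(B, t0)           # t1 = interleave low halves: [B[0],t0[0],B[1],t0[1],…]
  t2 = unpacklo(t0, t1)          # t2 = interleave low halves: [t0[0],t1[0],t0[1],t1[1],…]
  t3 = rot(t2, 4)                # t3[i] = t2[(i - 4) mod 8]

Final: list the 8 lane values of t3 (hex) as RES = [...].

t0 = [0x23, 0x47, 0x3d, 0x43, 0x23, 0x43, 0xcd, 0xcd]
t1 = [0x6d, 0x23, 0x3f, 0x47, 0xf7, 0x3d, 0xda, 0x43]
t2 = [0x23, 0x6d, 0x47, 0x23, 0x3d, 0x3f, 0x43, 0x47]
t3 = [0x3d, 0x3f, 0x43, 0x47, 0x23, 0x6d, 0x47, 0x23]

RES = [ 0x3d  0x3f  0x43  0x47  0x23  0x6d  0x47  0x23 ]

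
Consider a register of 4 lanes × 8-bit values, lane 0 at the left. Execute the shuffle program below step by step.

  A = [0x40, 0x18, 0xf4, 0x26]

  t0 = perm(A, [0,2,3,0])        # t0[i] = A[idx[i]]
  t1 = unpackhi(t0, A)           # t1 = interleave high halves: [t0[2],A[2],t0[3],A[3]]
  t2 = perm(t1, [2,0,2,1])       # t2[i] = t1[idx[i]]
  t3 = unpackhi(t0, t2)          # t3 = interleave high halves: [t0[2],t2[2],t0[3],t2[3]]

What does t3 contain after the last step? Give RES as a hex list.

RES = [0x26, 0x40, 0x40, 0xf4]

t0 = [0x40, 0xf4, 0x26, 0x40]
t1 = [0x26, 0xf4, 0x40, 0x26]
t2 = [0x40, 0x26, 0x40, 0xf4]
t3 = [0x26, 0x40, 0x40, 0xf4]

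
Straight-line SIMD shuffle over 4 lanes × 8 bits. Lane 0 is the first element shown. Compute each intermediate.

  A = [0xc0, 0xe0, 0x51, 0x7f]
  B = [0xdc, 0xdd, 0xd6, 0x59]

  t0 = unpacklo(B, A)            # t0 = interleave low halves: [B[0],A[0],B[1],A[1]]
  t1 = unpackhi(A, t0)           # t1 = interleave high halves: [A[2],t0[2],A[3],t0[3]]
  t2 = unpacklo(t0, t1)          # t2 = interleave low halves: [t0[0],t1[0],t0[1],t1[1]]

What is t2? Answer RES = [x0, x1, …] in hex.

RES = [ 0xdc  0x51  0xc0  0xdd ]

  t0: dc c0 dd e0
  t1: 51 dd 7f e0
  t2: dc 51 c0 dd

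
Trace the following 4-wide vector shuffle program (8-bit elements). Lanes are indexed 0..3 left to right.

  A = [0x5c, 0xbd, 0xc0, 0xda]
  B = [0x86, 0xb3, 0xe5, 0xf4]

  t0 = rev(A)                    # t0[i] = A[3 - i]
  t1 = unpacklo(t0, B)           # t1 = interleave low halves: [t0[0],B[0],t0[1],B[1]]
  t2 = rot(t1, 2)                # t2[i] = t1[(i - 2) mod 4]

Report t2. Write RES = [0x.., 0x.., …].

→ t0 |da|c0|bd|5c|
→ t1 |da|86|c0|b3|
→ t2 |c0|b3|da|86|

RES = [ 0xc0  0xb3  0xda  0x86 ]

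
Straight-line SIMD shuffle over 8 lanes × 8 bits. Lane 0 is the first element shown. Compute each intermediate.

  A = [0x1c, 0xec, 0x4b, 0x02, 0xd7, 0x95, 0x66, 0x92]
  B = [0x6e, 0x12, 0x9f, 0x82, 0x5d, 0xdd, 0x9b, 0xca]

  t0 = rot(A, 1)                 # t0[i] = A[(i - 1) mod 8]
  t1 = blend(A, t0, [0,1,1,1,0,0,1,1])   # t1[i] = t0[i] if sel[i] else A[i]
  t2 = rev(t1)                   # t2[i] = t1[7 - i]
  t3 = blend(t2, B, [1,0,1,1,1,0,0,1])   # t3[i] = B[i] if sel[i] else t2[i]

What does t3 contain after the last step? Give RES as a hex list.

t0 = [0x92, 0x1c, 0xec, 0x4b, 0x02, 0xd7, 0x95, 0x66]
t1 = [0x1c, 0x1c, 0xec, 0x4b, 0xd7, 0x95, 0x95, 0x66]
t2 = [0x66, 0x95, 0x95, 0xd7, 0x4b, 0xec, 0x1c, 0x1c]
t3 = [0x6e, 0x95, 0x9f, 0x82, 0x5d, 0xec, 0x1c, 0xca]

RES = [ 0x6e  0x95  0x9f  0x82  0x5d  0xec  0x1c  0xca ]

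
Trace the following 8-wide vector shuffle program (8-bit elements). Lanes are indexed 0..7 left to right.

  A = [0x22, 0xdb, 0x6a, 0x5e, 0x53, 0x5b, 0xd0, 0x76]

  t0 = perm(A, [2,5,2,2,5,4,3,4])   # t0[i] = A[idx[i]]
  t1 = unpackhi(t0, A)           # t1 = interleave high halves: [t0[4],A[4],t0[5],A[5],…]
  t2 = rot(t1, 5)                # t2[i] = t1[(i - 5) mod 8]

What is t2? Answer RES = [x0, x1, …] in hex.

RES = [ 0x5b  0x5e  0xd0  0x53  0x76  0x5b  0x53  0x53 ]

  t0: 6a 5b 6a 6a 5b 53 5e 53
  t1: 5b 53 53 5b 5e d0 53 76
  t2: 5b 5e d0 53 76 5b 53 53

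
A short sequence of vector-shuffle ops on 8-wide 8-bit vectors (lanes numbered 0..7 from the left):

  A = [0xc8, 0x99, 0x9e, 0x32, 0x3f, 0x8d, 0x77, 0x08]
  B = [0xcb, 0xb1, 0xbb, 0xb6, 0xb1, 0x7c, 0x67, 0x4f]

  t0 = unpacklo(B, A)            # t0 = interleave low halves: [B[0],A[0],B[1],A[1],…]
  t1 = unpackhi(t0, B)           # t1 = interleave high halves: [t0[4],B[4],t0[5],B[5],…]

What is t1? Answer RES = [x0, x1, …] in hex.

t0 = [0xcb, 0xc8, 0xb1, 0x99, 0xbb, 0x9e, 0xb6, 0x32]
t1 = [0xbb, 0xb1, 0x9e, 0x7c, 0xb6, 0x67, 0x32, 0x4f]

RES = [ 0xbb  0xb1  0x9e  0x7c  0xb6  0x67  0x32  0x4f ]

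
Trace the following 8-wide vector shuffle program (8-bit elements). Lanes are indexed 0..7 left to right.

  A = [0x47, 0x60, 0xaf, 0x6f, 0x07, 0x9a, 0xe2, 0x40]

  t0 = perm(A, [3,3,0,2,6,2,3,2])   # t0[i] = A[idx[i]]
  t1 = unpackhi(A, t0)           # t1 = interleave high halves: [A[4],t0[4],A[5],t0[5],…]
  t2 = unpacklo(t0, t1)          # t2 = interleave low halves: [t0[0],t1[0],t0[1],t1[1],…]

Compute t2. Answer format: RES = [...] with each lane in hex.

RES = [ 0x6f  0x07  0x6f  0xe2  0x47  0x9a  0xaf  0xaf ]

→ t0 |6f|6f|47|af|e2|af|6f|af|
→ t1 |07|e2|9a|af|e2|6f|40|af|
→ t2 |6f|07|6f|e2|47|9a|af|af|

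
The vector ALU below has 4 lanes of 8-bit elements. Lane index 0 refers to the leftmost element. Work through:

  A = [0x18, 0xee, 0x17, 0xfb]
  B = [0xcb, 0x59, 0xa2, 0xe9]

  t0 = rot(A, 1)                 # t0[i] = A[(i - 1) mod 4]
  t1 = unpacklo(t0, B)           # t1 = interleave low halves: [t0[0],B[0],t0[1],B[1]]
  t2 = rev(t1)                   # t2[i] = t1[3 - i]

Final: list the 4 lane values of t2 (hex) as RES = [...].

RES = [ 0x59  0x18  0xcb  0xfb ]

t0 = [0xfb, 0x18, 0xee, 0x17]
t1 = [0xfb, 0xcb, 0x18, 0x59]
t2 = [0x59, 0x18, 0xcb, 0xfb]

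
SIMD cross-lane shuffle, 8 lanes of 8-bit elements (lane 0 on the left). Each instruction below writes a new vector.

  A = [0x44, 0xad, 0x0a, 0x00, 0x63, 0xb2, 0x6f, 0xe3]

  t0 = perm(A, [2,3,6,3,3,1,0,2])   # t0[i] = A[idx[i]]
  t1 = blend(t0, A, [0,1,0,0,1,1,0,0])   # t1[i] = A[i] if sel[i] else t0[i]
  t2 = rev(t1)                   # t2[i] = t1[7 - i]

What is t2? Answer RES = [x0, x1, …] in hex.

  t0: 0a 00 6f 00 00 ad 44 0a
  t1: 0a ad 6f 00 63 b2 44 0a
  t2: 0a 44 b2 63 00 6f ad 0a

RES = [ 0x0a  0x44  0xb2  0x63  0x00  0x6f  0xad  0x0a ]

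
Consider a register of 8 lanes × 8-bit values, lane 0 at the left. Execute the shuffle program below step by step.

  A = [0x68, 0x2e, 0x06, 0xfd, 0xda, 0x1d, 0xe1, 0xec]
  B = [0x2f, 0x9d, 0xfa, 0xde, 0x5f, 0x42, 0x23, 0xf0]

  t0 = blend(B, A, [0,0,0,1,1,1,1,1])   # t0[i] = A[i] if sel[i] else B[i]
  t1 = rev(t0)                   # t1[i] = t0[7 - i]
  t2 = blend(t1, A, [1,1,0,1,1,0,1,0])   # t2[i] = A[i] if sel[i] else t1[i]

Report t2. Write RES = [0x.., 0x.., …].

RES = [ 0x68  0x2e  0x1d  0xfd  0xda  0xfa  0xe1  0x2f ]

→ t0 |2f|9d|fa|fd|da|1d|e1|ec|
→ t1 |ec|e1|1d|da|fd|fa|9d|2f|
→ t2 |68|2e|1d|fd|da|fa|e1|2f|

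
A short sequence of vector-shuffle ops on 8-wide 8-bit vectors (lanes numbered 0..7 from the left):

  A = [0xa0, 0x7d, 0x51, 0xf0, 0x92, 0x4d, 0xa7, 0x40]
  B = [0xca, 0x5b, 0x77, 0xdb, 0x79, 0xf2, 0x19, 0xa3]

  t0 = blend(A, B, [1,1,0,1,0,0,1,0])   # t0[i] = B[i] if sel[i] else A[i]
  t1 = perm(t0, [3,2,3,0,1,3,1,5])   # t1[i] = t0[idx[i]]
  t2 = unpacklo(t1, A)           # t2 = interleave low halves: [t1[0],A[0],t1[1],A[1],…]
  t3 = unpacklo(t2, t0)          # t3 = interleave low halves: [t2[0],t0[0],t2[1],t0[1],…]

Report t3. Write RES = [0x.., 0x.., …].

RES = [ 0xdb  0xca  0xa0  0x5b  0x51  0x51  0x7d  0xdb ]

→ t0 |ca|5b|51|db|92|4d|19|40|
→ t1 |db|51|db|ca|5b|db|5b|4d|
→ t2 |db|a0|51|7d|db|51|ca|f0|
→ t3 |db|ca|a0|5b|51|51|7d|db|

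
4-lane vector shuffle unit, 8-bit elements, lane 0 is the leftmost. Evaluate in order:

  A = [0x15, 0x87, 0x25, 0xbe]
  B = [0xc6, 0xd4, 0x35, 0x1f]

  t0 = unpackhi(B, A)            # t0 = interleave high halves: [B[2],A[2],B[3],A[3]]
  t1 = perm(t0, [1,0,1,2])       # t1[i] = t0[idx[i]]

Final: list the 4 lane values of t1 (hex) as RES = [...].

t0 = [0x35, 0x25, 0x1f, 0xbe]
t1 = [0x25, 0x35, 0x25, 0x1f]

RES = [0x25, 0x35, 0x25, 0x1f]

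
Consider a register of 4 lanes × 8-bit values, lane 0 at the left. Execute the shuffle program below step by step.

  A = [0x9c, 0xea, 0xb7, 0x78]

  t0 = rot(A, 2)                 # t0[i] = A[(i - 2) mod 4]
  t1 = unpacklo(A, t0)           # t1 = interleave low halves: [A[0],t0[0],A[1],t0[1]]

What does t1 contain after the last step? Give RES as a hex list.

RES = [ 0x9c  0xb7  0xea  0x78 ]

→ t0 |b7|78|9c|ea|
→ t1 |9c|b7|ea|78|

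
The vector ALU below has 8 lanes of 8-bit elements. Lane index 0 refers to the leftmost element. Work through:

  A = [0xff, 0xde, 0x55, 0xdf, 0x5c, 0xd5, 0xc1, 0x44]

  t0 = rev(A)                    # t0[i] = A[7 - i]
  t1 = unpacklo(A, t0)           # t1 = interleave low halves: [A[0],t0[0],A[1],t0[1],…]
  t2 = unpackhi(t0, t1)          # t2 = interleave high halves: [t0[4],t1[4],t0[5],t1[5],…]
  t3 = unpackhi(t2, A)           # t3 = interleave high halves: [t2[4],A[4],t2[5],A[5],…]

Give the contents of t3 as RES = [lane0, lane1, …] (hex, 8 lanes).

t0 = [0x44, 0xc1, 0xd5, 0x5c, 0xdf, 0x55, 0xde, 0xff]
t1 = [0xff, 0x44, 0xde, 0xc1, 0x55, 0xd5, 0xdf, 0x5c]
t2 = [0xdf, 0x55, 0x55, 0xd5, 0xde, 0xdf, 0xff, 0x5c]
t3 = [0xde, 0x5c, 0xdf, 0xd5, 0xff, 0xc1, 0x5c, 0x44]

RES = [0xde, 0x5c, 0xdf, 0xd5, 0xff, 0xc1, 0x5c, 0x44]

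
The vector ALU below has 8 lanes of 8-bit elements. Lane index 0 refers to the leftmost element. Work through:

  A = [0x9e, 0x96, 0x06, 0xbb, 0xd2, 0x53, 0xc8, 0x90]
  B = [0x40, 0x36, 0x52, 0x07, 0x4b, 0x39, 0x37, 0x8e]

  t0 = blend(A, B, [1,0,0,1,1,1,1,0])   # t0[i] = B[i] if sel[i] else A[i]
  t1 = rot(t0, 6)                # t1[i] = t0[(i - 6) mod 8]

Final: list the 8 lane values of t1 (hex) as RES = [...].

t0 = [0x40, 0x96, 0x06, 0x07, 0x4b, 0x39, 0x37, 0x90]
t1 = [0x06, 0x07, 0x4b, 0x39, 0x37, 0x90, 0x40, 0x96]

RES = [ 0x06  0x07  0x4b  0x39  0x37  0x90  0x40  0x96 ]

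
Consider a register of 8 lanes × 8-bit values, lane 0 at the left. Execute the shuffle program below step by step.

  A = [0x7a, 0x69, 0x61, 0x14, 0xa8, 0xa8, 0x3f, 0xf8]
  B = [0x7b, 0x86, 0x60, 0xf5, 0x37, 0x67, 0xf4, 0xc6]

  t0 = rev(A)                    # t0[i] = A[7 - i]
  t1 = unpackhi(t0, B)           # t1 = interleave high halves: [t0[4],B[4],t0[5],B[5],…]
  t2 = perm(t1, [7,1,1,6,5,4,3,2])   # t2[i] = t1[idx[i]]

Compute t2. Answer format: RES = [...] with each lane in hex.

RES = [0xc6, 0x37, 0x37, 0x7a, 0xf4, 0x69, 0x67, 0x61]

t0 = [0xf8, 0x3f, 0xa8, 0xa8, 0x14, 0x61, 0x69, 0x7a]
t1 = [0x14, 0x37, 0x61, 0x67, 0x69, 0xf4, 0x7a, 0xc6]
t2 = [0xc6, 0x37, 0x37, 0x7a, 0xf4, 0x69, 0x67, 0x61]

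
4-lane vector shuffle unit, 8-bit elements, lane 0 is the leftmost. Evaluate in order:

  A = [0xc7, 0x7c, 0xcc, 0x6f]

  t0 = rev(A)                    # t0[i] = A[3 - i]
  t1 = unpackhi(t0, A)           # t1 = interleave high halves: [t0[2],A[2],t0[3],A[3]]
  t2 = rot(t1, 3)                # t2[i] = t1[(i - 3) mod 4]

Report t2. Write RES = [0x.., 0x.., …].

t0 = [0x6f, 0xcc, 0x7c, 0xc7]
t1 = [0x7c, 0xcc, 0xc7, 0x6f]
t2 = [0xcc, 0xc7, 0x6f, 0x7c]

RES = [0xcc, 0xc7, 0x6f, 0x7c]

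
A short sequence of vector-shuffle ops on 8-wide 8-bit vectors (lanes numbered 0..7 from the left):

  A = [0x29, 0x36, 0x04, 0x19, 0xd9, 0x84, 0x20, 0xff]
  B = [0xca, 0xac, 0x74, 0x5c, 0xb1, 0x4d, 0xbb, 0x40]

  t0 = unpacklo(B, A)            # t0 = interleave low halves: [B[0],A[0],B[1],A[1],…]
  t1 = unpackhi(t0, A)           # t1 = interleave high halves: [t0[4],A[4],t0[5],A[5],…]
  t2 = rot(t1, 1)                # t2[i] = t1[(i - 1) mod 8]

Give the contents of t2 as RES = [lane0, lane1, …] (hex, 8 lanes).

RES = [ 0xff  0x74  0xd9  0x04  0x84  0x5c  0x20  0x19 ]

  t0: ca 29 ac 36 74 04 5c 19
  t1: 74 d9 04 84 5c 20 19 ff
  t2: ff 74 d9 04 84 5c 20 19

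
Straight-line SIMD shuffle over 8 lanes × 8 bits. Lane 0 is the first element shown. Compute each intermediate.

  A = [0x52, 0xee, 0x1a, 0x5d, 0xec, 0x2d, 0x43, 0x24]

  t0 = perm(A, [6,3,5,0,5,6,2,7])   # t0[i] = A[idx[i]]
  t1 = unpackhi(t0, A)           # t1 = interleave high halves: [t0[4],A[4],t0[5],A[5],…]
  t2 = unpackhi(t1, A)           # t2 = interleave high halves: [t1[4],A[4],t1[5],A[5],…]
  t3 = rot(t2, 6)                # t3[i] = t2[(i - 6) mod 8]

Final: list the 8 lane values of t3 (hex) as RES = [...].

  t0: 43 5d 2d 52 2d 43 1a 24
  t1: 2d ec 43 2d 1a 43 24 24
  t2: 1a ec 43 2d 24 43 24 24
  t3: 43 2d 24 43 24 24 1a ec

RES = [0x43, 0x2d, 0x24, 0x43, 0x24, 0x24, 0x1a, 0xec]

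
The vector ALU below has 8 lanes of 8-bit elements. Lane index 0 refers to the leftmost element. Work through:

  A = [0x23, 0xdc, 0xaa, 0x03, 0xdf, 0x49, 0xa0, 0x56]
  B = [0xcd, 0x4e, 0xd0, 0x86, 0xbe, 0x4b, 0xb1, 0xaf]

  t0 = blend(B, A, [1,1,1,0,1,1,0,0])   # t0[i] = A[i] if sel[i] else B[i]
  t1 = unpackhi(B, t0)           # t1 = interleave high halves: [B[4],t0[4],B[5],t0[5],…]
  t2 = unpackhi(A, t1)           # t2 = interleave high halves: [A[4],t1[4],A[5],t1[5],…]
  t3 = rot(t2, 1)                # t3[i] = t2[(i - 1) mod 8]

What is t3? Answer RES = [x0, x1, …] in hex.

RES = [ 0xaf  0xdf  0xb1  0x49  0xb1  0xa0  0xaf  0x56 ]

t0 = [0x23, 0xdc, 0xaa, 0x86, 0xdf, 0x49, 0xb1, 0xaf]
t1 = [0xbe, 0xdf, 0x4b, 0x49, 0xb1, 0xb1, 0xaf, 0xaf]
t2 = [0xdf, 0xb1, 0x49, 0xb1, 0xa0, 0xaf, 0x56, 0xaf]
t3 = [0xaf, 0xdf, 0xb1, 0x49, 0xb1, 0xa0, 0xaf, 0x56]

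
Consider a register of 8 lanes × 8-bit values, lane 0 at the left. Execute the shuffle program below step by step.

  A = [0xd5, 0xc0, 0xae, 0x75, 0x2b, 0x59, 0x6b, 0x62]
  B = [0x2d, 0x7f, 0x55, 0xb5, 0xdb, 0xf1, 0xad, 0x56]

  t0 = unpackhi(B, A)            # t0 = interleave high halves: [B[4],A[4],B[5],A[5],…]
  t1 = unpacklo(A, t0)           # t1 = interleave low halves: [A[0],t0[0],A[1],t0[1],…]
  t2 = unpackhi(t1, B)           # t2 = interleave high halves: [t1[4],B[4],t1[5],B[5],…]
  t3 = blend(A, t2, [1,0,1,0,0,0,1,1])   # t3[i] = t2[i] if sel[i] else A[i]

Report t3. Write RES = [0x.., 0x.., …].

→ t0 |db|2b|f1|59|ad|6b|56|62|
→ t1 |d5|db|c0|2b|ae|f1|75|59|
→ t2 |ae|db|f1|f1|75|ad|59|56|
→ t3 |ae|c0|f1|75|2b|59|59|56|

RES = [0xae, 0xc0, 0xf1, 0x75, 0x2b, 0x59, 0x59, 0x56]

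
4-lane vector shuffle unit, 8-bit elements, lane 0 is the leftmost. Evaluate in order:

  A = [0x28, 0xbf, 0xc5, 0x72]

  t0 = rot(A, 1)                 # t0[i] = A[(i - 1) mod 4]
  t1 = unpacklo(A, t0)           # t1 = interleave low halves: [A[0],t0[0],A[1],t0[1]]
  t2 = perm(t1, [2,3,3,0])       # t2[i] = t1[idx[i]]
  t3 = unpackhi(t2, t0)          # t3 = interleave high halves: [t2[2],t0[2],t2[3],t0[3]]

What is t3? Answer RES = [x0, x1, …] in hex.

RES = [0x28, 0xbf, 0x28, 0xc5]

t0 = [0x72, 0x28, 0xbf, 0xc5]
t1 = [0x28, 0x72, 0xbf, 0x28]
t2 = [0xbf, 0x28, 0x28, 0x28]
t3 = [0x28, 0xbf, 0x28, 0xc5]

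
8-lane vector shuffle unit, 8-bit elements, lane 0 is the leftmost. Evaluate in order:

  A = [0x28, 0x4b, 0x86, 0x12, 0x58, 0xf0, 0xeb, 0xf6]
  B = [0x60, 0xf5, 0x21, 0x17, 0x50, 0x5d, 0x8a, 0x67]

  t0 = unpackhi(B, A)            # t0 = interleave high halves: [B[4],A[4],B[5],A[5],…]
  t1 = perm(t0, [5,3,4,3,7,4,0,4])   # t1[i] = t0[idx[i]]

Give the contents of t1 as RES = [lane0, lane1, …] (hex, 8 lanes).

→ t0 |50|58|5d|f0|8a|eb|67|f6|
→ t1 |eb|f0|8a|f0|f6|8a|50|8a|

RES = [0xeb, 0xf0, 0x8a, 0xf0, 0xf6, 0x8a, 0x50, 0x8a]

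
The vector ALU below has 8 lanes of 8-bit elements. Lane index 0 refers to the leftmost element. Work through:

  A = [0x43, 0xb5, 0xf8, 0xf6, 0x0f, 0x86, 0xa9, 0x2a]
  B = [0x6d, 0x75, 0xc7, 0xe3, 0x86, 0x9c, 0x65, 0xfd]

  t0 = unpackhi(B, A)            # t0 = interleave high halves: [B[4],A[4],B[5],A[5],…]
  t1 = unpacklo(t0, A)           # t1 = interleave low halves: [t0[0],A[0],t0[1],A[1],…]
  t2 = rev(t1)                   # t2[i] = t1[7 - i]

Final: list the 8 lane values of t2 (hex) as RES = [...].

t0 = [0x86, 0x0f, 0x9c, 0x86, 0x65, 0xa9, 0xfd, 0x2a]
t1 = [0x86, 0x43, 0x0f, 0xb5, 0x9c, 0xf8, 0x86, 0xf6]
t2 = [0xf6, 0x86, 0xf8, 0x9c, 0xb5, 0x0f, 0x43, 0x86]

RES = [ 0xf6  0x86  0xf8  0x9c  0xb5  0x0f  0x43  0x86 ]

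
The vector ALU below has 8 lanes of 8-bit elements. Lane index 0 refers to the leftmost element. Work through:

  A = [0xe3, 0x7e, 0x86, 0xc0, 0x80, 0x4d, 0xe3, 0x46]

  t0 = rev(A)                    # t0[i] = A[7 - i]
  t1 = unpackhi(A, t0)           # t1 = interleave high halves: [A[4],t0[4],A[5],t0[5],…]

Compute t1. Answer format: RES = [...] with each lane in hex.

→ t0 |46|e3|4d|80|c0|86|7e|e3|
→ t1 |80|c0|4d|86|e3|7e|46|e3|

RES = [0x80, 0xc0, 0x4d, 0x86, 0xe3, 0x7e, 0x46, 0xe3]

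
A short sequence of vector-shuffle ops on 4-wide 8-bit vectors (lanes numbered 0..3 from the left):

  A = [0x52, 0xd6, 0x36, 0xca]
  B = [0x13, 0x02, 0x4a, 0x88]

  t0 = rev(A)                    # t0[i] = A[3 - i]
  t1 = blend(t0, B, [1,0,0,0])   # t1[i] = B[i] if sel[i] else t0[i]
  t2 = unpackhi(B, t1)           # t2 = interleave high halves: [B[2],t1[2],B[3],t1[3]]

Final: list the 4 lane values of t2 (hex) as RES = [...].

RES = [ 0x4a  0xd6  0x88  0x52 ]

  t0: ca 36 d6 52
  t1: 13 36 d6 52
  t2: 4a d6 88 52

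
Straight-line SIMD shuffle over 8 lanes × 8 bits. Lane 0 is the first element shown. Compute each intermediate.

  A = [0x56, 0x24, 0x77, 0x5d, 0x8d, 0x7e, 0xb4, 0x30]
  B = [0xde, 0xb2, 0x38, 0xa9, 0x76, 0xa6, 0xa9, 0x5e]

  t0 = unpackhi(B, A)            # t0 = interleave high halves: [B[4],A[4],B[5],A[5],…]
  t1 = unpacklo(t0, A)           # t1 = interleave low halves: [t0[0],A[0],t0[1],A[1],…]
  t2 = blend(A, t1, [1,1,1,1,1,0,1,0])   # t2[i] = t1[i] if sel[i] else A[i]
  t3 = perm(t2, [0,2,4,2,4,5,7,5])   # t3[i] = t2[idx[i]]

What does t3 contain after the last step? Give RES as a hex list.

RES = [0x76, 0x8d, 0xa6, 0x8d, 0xa6, 0x7e, 0x30, 0x7e]

t0 = [0x76, 0x8d, 0xa6, 0x7e, 0xa9, 0xb4, 0x5e, 0x30]
t1 = [0x76, 0x56, 0x8d, 0x24, 0xa6, 0x77, 0x7e, 0x5d]
t2 = [0x76, 0x56, 0x8d, 0x24, 0xa6, 0x7e, 0x7e, 0x30]
t3 = [0x76, 0x8d, 0xa6, 0x8d, 0xa6, 0x7e, 0x30, 0x7e]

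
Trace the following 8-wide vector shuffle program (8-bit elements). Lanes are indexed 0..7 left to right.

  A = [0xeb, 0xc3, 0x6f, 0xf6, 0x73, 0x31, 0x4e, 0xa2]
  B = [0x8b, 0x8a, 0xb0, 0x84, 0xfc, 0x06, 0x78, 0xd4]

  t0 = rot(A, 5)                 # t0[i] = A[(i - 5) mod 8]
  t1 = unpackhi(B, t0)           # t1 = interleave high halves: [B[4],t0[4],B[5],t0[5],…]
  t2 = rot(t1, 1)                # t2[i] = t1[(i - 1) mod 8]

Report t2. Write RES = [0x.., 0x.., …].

→ t0 |f6|73|31|4e|a2|eb|c3|6f|
→ t1 |fc|a2|06|eb|78|c3|d4|6f|
→ t2 |6f|fc|a2|06|eb|78|c3|d4|

RES = [ 0x6f  0xfc  0xa2  0x06  0xeb  0x78  0xc3  0xd4 ]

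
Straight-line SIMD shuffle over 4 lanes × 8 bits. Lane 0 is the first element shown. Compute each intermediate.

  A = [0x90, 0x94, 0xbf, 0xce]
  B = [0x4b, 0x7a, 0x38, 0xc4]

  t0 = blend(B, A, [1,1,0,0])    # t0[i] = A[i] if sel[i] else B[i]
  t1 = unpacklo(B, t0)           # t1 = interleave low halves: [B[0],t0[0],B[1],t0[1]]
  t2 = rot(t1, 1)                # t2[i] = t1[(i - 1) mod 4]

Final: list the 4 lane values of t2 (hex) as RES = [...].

→ t0 |90|94|38|c4|
→ t1 |4b|90|7a|94|
→ t2 |94|4b|90|7a|

RES = [0x94, 0x4b, 0x90, 0x7a]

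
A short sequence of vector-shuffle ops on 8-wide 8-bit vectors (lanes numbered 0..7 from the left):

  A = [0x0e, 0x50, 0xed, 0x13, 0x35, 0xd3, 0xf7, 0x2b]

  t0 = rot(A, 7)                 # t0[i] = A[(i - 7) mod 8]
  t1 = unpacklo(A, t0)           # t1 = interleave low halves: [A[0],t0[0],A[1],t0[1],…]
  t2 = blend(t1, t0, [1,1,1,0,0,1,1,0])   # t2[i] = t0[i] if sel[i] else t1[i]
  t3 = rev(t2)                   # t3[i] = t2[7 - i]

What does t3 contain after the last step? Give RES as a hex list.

t0 = [0x50, 0xed, 0x13, 0x35, 0xd3, 0xf7, 0x2b, 0x0e]
t1 = [0x0e, 0x50, 0x50, 0xed, 0xed, 0x13, 0x13, 0x35]
t2 = [0x50, 0xed, 0x13, 0xed, 0xed, 0xf7, 0x2b, 0x35]
t3 = [0x35, 0x2b, 0xf7, 0xed, 0xed, 0x13, 0xed, 0x50]

RES = [0x35, 0x2b, 0xf7, 0xed, 0xed, 0x13, 0xed, 0x50]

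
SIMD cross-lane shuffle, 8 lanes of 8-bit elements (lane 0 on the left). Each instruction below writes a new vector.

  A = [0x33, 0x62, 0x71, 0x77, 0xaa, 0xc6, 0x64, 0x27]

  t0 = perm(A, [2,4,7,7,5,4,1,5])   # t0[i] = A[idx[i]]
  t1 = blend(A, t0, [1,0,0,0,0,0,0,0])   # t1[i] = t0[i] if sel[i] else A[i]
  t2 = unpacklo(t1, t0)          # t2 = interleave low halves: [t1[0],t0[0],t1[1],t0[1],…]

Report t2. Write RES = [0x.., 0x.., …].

RES = [0x71, 0x71, 0x62, 0xaa, 0x71, 0x27, 0x77, 0x27]

t0 = [0x71, 0xaa, 0x27, 0x27, 0xc6, 0xaa, 0x62, 0xc6]
t1 = [0x71, 0x62, 0x71, 0x77, 0xaa, 0xc6, 0x64, 0x27]
t2 = [0x71, 0x71, 0x62, 0xaa, 0x71, 0x27, 0x77, 0x27]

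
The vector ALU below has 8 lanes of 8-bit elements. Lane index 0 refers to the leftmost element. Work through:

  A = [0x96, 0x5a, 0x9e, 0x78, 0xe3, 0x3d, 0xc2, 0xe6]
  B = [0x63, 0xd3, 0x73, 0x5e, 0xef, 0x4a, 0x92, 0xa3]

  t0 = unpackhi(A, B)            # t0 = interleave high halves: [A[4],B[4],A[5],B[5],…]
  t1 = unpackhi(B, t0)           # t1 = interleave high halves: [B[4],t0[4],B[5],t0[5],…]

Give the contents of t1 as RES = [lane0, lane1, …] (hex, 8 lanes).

RES = [ 0xef  0xc2  0x4a  0x92  0x92  0xe6  0xa3  0xa3 ]

t0 = [0xe3, 0xef, 0x3d, 0x4a, 0xc2, 0x92, 0xe6, 0xa3]
t1 = [0xef, 0xc2, 0x4a, 0x92, 0x92, 0xe6, 0xa3, 0xa3]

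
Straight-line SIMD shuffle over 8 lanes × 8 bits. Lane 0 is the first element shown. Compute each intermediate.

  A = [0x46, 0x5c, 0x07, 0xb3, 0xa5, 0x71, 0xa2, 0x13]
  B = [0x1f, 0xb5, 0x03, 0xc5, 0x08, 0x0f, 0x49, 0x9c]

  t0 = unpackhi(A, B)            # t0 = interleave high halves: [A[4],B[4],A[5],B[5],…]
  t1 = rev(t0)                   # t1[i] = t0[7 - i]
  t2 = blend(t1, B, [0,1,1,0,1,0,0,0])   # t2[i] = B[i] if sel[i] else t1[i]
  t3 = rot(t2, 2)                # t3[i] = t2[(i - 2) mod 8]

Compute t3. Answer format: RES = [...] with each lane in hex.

RES = [0x08, 0xa5, 0x9c, 0xb5, 0x03, 0xa2, 0x08, 0x71]

t0 = [0xa5, 0x08, 0x71, 0x0f, 0xa2, 0x49, 0x13, 0x9c]
t1 = [0x9c, 0x13, 0x49, 0xa2, 0x0f, 0x71, 0x08, 0xa5]
t2 = [0x9c, 0xb5, 0x03, 0xa2, 0x08, 0x71, 0x08, 0xa5]
t3 = [0x08, 0xa5, 0x9c, 0xb5, 0x03, 0xa2, 0x08, 0x71]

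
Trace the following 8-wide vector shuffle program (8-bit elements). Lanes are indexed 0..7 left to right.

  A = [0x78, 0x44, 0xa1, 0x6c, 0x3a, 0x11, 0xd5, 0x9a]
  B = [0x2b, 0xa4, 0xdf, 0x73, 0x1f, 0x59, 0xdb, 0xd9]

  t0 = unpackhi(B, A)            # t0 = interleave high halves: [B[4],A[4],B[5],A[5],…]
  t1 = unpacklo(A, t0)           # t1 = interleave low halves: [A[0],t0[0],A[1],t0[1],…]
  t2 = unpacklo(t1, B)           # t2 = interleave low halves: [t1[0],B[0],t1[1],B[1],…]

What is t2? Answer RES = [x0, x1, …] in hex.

  t0: 1f 3a 59 11 db d5 d9 9a
  t1: 78 1f 44 3a a1 59 6c 11
  t2: 78 2b 1f a4 44 df 3a 73

RES = [0x78, 0x2b, 0x1f, 0xa4, 0x44, 0xdf, 0x3a, 0x73]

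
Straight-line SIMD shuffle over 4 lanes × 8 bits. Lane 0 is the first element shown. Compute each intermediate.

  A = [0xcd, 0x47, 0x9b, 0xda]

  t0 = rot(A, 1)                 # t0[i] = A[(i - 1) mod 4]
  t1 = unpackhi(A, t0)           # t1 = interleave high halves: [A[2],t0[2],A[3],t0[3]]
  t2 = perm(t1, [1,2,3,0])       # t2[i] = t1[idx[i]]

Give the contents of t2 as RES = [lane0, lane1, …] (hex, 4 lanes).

RES = [ 0x47  0xda  0x9b  0x9b ]

  t0: da cd 47 9b
  t1: 9b 47 da 9b
  t2: 47 da 9b 9b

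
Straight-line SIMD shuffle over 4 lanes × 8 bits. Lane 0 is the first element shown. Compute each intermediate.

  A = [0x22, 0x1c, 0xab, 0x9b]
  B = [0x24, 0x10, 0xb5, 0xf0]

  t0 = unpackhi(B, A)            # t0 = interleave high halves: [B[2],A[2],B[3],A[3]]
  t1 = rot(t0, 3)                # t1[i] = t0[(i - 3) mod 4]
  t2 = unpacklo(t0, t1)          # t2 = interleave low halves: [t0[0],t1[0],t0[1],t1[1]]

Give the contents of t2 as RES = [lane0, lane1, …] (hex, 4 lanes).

RES = [ 0xb5  0xab  0xab  0xf0 ]

  t0: b5 ab f0 9b
  t1: ab f0 9b b5
  t2: b5 ab ab f0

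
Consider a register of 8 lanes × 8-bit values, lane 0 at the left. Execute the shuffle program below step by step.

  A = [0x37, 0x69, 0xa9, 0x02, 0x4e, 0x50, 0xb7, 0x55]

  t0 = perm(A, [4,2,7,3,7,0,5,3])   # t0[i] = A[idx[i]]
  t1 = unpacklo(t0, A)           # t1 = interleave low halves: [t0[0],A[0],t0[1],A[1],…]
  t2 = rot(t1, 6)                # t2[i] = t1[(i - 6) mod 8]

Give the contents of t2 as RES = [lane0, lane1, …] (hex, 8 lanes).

t0 = [0x4e, 0xa9, 0x55, 0x02, 0x55, 0x37, 0x50, 0x02]
t1 = [0x4e, 0x37, 0xa9, 0x69, 0x55, 0xa9, 0x02, 0x02]
t2 = [0xa9, 0x69, 0x55, 0xa9, 0x02, 0x02, 0x4e, 0x37]

RES = [ 0xa9  0x69  0x55  0xa9  0x02  0x02  0x4e  0x37 ]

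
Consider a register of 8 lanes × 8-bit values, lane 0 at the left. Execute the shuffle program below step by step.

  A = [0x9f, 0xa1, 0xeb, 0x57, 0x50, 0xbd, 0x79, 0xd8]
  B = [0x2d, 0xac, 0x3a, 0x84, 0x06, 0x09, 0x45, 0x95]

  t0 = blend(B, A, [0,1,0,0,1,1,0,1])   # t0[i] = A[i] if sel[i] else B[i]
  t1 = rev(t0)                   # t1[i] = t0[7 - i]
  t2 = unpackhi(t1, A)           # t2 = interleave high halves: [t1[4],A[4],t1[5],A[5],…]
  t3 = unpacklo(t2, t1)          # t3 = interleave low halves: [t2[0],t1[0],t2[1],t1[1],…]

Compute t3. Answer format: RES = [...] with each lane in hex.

→ t0 |2d|a1|3a|84|50|bd|45|d8|
→ t1 |d8|45|bd|50|84|3a|a1|2d|
→ t2 |84|50|3a|bd|a1|79|2d|d8|
→ t3 |84|d8|50|45|3a|bd|bd|50|

RES = [0x84, 0xd8, 0x50, 0x45, 0x3a, 0xbd, 0xbd, 0x50]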